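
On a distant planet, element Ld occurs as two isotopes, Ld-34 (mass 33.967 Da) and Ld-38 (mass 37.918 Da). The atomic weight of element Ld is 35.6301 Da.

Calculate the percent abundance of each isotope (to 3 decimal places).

Let x be the fractional abundance of Ld-34; then Ld-38 has abundance 1 − x.
33.967·x + 37.918·(1 − x) = 35.6301
(33.967 − 37.918)·x = 35.6301 − 37.918
x = -2.2879 / -3.951 = 0.57907 → 57.907% Ld-34, 42.093% Ld-38.

Ld-34: 57.907%, Ld-38: 42.093%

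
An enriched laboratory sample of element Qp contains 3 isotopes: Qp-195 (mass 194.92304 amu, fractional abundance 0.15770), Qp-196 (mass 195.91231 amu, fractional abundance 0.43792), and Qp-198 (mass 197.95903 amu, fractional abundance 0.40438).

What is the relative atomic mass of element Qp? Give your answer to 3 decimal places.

196.584 amu

Weight each isotope mass by its fractional abundance: 0.15770 × 194.92304 + 0.43792 × 195.91231 + 0.40438 × 197.95903
= 30.739363 + 85.793919 + 80.050673 = 196.583955 amu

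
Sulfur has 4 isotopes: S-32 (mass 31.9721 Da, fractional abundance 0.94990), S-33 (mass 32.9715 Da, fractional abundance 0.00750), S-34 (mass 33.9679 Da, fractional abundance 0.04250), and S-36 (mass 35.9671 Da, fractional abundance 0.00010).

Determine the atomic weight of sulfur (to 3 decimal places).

Average mass = Σ (abundance × isotope mass) = 0.94990 × 31.9721 + 0.00750 × 32.9715 + 0.04250 × 33.9679 + 0.00010 × 35.9671
= 30.37030 + 0.24729 + 1.44364 + 0.00360 = 32.06483 Da

32.065 Da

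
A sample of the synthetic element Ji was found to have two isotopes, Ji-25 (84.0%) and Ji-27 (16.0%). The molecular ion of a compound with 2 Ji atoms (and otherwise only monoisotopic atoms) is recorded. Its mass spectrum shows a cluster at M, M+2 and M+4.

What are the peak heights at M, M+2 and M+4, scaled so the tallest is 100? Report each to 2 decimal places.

The 2 Ji atoms are independent, so intensities follow the terms of (0.840 + 0.160)^2.
P(M) = 0.840^2 = 0.705600
P(M+2) = 2 × 0.840^1 × 0.160^1 = 0.268800
P(M+4) = 0.160^2 = 0.025600
The M peak is largest (0.705600); scaling to 100 gives 100.00 : 38.10 : 3.63.

100.00 : 38.10 : 3.63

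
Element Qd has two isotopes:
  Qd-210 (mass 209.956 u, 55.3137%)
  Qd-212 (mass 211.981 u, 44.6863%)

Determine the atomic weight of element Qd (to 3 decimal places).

Ar = Σ fᵢ·mᵢ = 0.553137 × 209.956 + 0.446863 × 211.981
= 116.1344 + 94.7265 = 210.8609 u

210.861 u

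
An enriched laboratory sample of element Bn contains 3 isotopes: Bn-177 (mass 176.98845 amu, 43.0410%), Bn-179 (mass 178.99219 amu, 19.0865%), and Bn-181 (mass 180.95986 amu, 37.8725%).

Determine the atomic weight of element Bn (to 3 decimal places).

The abundance-weighted mean is 0.430410 × 176.98845 + 0.190865 × 178.99219 + 0.378725 × 180.95986
= 76.177599 + 34.163344 + 68.534023 = 178.874966 amu

178.875 amu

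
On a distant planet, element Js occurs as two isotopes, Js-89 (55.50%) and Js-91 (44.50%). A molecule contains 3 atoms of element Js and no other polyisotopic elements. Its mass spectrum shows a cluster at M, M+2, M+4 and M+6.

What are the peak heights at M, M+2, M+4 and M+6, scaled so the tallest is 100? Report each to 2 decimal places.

41.57 : 100.00 : 80.18 : 21.43

The 3 Js atoms are independent, so intensities follow the terms of (0.5550 + 0.4450)^3.
P(M) = 0.5550^3 = 0.170954
P(M+2) = 3 × 0.5550^2 × 0.4450^1 = 0.411213
P(M+4) = 3 × 0.5550^1 × 0.4450^2 = 0.329712
P(M+6) = 0.4450^3 = 0.088121
The M+2 peak is largest (0.411213); scaling to 100 gives 41.57 : 100.00 : 80.18 : 21.43.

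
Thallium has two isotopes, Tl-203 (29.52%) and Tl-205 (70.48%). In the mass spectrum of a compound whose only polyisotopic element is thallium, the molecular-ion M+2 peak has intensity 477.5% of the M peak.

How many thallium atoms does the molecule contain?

2

For n independent Tl atoms, I(M+2)/I(M) = n · (abundance Tl-205) / (abundance Tl-203) = n · 0.7048/0.2952.
n = 4.775 × 0.2952/0.7048 = 2.00 ≈ 2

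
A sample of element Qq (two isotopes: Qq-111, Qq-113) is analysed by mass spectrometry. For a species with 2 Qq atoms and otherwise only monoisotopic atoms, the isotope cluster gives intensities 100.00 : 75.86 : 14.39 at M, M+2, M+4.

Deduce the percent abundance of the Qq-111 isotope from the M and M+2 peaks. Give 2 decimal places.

72.50%

If p is the fraction of Qq that is Qq-111, then I(M+2)/I(M) = [C(2,1)·p^1·(1−p)] / p^2 = 2·(1−p)/p = 75.86/100.00 = 0.7586
(1−p)/p = 0.7586/2 = 0.3793  ⇒  p = 1/(1 + 0.3793) = 0.7250
Qq-111: 72.50%, Qq-113: 27.50%.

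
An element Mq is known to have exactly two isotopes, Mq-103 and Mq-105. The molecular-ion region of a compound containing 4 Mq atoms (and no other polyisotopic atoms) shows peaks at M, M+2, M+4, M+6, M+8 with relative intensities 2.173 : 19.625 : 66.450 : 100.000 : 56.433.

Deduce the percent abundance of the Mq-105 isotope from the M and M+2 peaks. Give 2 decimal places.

Write p for the Mq-103 fraction. I(M+2)/I(M) = [C(4,1)·p^3·(1−p)] / p^4 = 4·(1−p)/p = 19.625/2.173 = 9.0313
(1−p)/p = 9.0313/4 = 2.2578  ⇒  p = 1/(1 + 2.2578) = 0.3070
Mq-103: 30.70%, Mq-105: 69.30%.

69.30%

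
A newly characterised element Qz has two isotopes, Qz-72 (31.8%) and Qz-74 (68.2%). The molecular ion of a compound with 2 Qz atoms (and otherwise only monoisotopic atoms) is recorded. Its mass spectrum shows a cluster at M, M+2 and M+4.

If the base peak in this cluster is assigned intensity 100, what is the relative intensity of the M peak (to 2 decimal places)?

21.74

Term probabilities: M 0.1011, M+2 0.4338, M+4 0.4651. Base peak = M+4.
P(M+4) = C(2,2) × 0.318^0 × 0.682^2 = 1 × 1.0000 × 0.465124 = 0.465124 (base)
P(M) = C(2,0) × 0.318^2 × 0.682^0 = 1 × 0.101124 × 1.0000 = 0.101124
Relative intensity = 0.101124 / 0.465124 × 100 = 21.74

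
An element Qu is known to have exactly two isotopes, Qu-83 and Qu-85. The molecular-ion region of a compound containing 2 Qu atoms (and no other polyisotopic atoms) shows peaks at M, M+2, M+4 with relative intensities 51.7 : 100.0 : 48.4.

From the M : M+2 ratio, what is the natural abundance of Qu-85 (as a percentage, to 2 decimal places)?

If p is the fraction of Qu that is Qu-83, then I(M+2)/I(M) = [C(2,1)·p^1·(1−p)] / p^2 = 2·(1−p)/p = 100.0/51.7 = 1.9342
(1−p)/p = 1.9342/2 = 0.9671  ⇒  p = 1/(1 + 0.9671) = 0.5084
Qu-83: 50.84%, Qu-85: 49.16%.

49.16%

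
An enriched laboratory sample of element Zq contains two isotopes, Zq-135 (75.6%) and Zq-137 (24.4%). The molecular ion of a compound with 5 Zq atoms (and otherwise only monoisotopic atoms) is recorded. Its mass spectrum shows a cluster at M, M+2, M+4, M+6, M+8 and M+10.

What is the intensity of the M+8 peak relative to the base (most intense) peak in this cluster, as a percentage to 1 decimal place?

(0.756 + 0.244)^5 gives M 0.2469, M+2 0.3985, M+4 0.2572, M+6 0.0830, M+8 0.0134, M+10 0.0009; the largest is M+2.
P(M+2) = C(5,1) × 0.756^4 × 0.244^1 = 5 × 0.3266534 × 0.2440 = 0.398517 (base)
P(M+8) = C(5,4) × 0.756^1 × 0.244^4 = 5 × 0.7560 × 0.00354454 = 0.013398
Relative intensity = 0.013398 / 0.398517 × 100 = 3.4

3.4%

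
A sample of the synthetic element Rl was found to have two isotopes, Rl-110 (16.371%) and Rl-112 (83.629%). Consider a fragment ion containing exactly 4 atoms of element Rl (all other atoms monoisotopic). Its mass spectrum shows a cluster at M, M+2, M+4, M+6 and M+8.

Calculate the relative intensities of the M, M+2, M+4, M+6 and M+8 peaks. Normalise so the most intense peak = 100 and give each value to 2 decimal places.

0.15 : 3.00 : 22.99 : 78.30 : 100.00

The 4 Rl atoms are independent, so intensities follow the terms of (0.16371 + 0.83629)^4.
P(M) = 0.16371^4 = 0.000718
P(M+2) = 4 × 0.16371^3 × 0.83629^1 = 0.014677
P(M+4) = 6 × 0.16371^2 × 0.83629^2 = 0.112465
P(M+6) = 4 × 0.16371^1 × 0.83629^3 = 0.383006
P(M+8) = 0.83629^4 = 0.489134
The M+8 peak is largest (0.489134); scaling to 100 gives 0.15 : 3.00 : 22.99 : 78.30 : 100.00.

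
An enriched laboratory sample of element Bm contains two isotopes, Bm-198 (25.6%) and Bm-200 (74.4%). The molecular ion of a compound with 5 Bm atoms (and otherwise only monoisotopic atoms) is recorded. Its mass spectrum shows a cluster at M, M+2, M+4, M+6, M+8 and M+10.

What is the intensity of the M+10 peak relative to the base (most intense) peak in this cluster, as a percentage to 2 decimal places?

Binomial terms of (0.256 + 0.744)^5: M 0.0011, M+2 0.0160, M+4 0.0929, M+6 0.2699, M+8 0.3922, M+10 0.2280 → M+8 is the base peak.
P(M+8) = C(5,4) × 0.256^1 × 0.744^4 = 5 × 0.2560 × 0.3064021 = 0.392195 (base)
P(M+10) = C(5,5) × 0.256^0 × 0.744^5 = 1 × 1.0000 × 0.22796316 = 0.227963
Relative intensity = 0.227963 / 0.392195 × 100 = 58.12

58.12%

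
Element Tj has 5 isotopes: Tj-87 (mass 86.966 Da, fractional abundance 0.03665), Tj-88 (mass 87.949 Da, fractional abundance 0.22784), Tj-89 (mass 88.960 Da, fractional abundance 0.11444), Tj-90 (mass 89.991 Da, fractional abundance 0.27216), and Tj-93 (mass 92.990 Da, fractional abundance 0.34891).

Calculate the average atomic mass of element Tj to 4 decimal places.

Weight each isotope mass by its fractional abundance: 0.03665 × 86.966 + 0.22784 × 87.949 + 0.11444 × 88.960 + 0.27216 × 89.991 + 0.34891 × 92.990
= 3.18730 + 20.03830 + 10.18058 + 24.49195 + 32.44514 = 90.34327 Da

90.3433 Da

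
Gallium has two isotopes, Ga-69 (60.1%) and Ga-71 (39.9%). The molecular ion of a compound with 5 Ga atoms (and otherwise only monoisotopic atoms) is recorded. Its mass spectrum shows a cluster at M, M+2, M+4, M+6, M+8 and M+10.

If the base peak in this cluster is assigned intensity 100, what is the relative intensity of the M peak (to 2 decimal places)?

Binomial terms of (0.601 + 0.399)^5: M 0.0784, M+2 0.2603, M+4 0.3456, M+6 0.2294, M+8 0.0762, M+10 0.0101 → M+4 is the base peak.
P(M+4) = C(5,2) × 0.601^3 × 0.399^2 = 10 × 0.2170818 × 0.159201 = 0.345596 (base)
P(M) = C(5,0) × 0.601^5 × 0.399^0 = 1 × 0.07841016 × 1.0000 = 0.078410
Relative intensity = 0.078410 / 0.345596 × 100 = 22.69

22.69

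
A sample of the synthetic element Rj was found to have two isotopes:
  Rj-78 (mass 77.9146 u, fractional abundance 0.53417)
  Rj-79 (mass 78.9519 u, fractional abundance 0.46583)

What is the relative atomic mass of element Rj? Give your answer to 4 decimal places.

78.3978 u

Weight each isotope mass by its fractional abundance: 0.53417 × 77.9146 + 0.46583 × 78.9519
= 41.61964 + 36.77816 = 78.39780 u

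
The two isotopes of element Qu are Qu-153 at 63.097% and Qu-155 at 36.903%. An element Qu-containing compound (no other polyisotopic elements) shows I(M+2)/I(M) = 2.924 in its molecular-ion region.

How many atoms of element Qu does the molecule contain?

The M+2/M ratio from n Qu atoms is n · q/p = n · 0.36903/0.63097.
n = 2.924 × 0.63097/0.36903 = 5.00 ≈ 5

5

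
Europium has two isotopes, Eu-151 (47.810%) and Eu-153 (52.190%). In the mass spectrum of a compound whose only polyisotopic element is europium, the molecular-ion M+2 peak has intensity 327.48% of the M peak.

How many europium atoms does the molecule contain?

3

For n independent Eu atoms, I(M+2)/I(M) = n · (abundance Eu-153) / (abundance Eu-151) = n · 0.52190/0.47810.
n = 3.2748 × 0.47810/0.52190 = 3.00 ≈ 3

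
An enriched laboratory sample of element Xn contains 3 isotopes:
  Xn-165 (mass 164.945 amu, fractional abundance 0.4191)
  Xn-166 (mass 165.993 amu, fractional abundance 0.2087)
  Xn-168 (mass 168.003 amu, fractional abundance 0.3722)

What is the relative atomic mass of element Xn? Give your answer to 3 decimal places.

166.302 amu

Weight each isotope mass by its fractional abundance: 0.4191 × 164.945 + 0.2087 × 165.993 + 0.3722 × 168.003
= 69.1284 + 34.6427 + 62.5307 = 166.3018 amu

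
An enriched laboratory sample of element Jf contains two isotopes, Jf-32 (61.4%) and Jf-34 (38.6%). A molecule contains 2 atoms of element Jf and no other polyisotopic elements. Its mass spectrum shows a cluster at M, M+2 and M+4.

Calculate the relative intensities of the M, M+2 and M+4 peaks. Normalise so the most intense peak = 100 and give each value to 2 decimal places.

79.53 : 100.00 : 31.43

Each Jf atom is independently Jf-32 (p = 0.614) or Jf-34 (q = 0.386); the cluster is the binomial expansion (p + q)^2.
P(M) = 0.614^2 = 0.376996
P(M+2) = 2 × 0.614^1 × 0.386^1 = 0.474008
P(M+4) = 0.386^2 = 0.148996
The M+2 peak is largest (0.474008); scaling to 100 gives 79.53 : 100.00 : 31.43.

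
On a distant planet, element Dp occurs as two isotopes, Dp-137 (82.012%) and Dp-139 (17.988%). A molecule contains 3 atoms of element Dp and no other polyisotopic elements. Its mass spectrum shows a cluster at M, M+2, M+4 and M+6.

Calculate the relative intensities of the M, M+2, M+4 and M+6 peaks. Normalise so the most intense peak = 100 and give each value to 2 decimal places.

100.00 : 65.80 : 14.43 : 1.06

The 3 Dp atoms are independent, so intensities follow the terms of (0.82012 + 0.17988)^3.
P(M) = 0.82012^3 = 0.551610
P(M+2) = 3 × 0.82012^2 × 0.17988^1 = 0.362960
P(M+4) = 3 × 0.82012^1 × 0.17988^2 = 0.079609
P(M+6) = 0.17988^3 = 0.005820
The M peak is largest (0.551610); scaling to 100 gives 100.00 : 65.80 : 14.43 : 1.06.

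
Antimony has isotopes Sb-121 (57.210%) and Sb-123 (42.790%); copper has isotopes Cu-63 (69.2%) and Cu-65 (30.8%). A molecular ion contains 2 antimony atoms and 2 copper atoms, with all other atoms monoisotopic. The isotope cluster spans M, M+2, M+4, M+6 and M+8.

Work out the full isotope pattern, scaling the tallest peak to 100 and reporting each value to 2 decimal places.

Antimony pattern (n=2): 0.32729841 : 0.48960318 : 0.18309841
Copper pattern (n=2): 0.478864 : 0.426272 : 0.094864
Convolve the two distributions (both contribute in 2-u steps):
  M: 0.32729841×0.478864 = 0.156731
  M+2: 0.32729841×0.426272 + 0.48960318×0.478864 = 0.373971
  M+4: 0.32729841×0.094864 + 0.48960318×0.426272 + 0.18309841×0.478864 = 0.327432
  M+6: 0.48960318×0.094864 + 0.18309841×0.426272 = 0.124495
  M+8: 0.18309841×0.094864 = 0.017369
Scale to base peak (0.373971) = 100: 41.91 : 100.00 : 87.56 : 33.29 : 4.64

41.91 : 100.00 : 87.56 : 33.29 : 4.64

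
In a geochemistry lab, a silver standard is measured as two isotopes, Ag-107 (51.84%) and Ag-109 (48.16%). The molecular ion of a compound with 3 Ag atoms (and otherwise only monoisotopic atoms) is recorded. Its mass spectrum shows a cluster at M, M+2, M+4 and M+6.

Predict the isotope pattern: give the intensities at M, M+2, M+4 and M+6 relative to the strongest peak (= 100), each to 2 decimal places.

The 3 Ag atoms are independent, so intensities follow the terms of (0.5184 + 0.4816)^3.
P(M) = 0.5184^3 = 0.139314
P(M+2) = 3 × 0.5184^2 × 0.4816^1 = 0.388273
P(M+4) = 3 × 0.5184^1 × 0.4816^2 = 0.360711
P(M+6) = 0.4816^3 = 0.111702
The M+2 peak is largest (0.388273); scaling to 100 gives 35.88 : 100.00 : 92.90 : 28.77.

35.88 : 100.00 : 92.90 : 28.77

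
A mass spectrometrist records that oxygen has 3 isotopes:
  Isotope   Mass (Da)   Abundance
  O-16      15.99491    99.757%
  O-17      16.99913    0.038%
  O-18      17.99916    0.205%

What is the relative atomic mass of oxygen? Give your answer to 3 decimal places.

15.999 Da

Ar = Σ fᵢ·mᵢ = 0.99757 × 15.99491 + 0.00038 × 16.99913 + 0.00205 × 17.99916
= 15.956042 + 0.006460 + 0.036898 = 15.999400 Da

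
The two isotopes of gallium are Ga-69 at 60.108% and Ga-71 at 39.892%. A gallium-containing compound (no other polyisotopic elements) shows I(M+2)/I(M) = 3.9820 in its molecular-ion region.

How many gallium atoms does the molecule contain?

6

The M+2/M ratio from n Ga atoms is n · q/p = n · 0.39892/0.60108.
n = 3.9820 × 0.60108/0.39892 = 6.00 ≈ 6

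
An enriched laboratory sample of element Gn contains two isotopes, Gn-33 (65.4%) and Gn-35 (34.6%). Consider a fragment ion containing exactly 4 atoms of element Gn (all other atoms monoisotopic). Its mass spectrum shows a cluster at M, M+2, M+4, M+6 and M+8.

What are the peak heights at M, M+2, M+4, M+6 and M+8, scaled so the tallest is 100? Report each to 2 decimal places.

47.25 : 100.00 : 79.36 : 27.99 : 3.70

The 4 Gn atoms are independent, so intensities follow the terms of (0.654 + 0.346)^4.
P(M) = 0.654^4 = 0.182941
P(M+2) = 4 × 0.654^3 × 0.346^1 = 0.387141
P(M+4) = 6 × 0.654^2 × 0.346^2 = 0.307227
P(M+6) = 4 × 0.654^1 × 0.346^3 = 0.108359
P(M+8) = 0.346^4 = 0.014332
The M+2 peak is largest (0.387141); scaling to 100 gives 47.25 : 100.00 : 79.36 : 27.99 : 3.70.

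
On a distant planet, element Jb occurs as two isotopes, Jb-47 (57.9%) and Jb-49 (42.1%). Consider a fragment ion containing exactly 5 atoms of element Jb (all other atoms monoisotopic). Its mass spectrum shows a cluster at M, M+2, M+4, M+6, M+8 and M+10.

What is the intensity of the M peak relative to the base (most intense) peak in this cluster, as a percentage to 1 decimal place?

18.9%

(0.579 + 0.421)^5 gives M 0.0651, M+2 0.2366, M+4 0.3440, M+6 0.2502, M+8 0.0909, M+10 0.0132; the largest is M+4.
P(M+4) = C(5,2) × 0.579^3 × 0.421^2 = 10 × 0.19410454 × 0.177241 = 0.344033 (base)
P(M) = C(5,0) × 0.579^5 × 0.421^0 = 1 × 0.0650718 × 1.0000 = 0.065072
Relative intensity = 0.065072 / 0.344033 × 100 = 18.9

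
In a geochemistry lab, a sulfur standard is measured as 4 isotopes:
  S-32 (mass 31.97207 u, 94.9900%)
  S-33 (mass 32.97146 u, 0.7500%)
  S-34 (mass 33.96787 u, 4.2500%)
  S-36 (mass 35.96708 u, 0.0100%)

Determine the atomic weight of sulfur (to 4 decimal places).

32.0648 u

Average mass = Σ (abundance × isotope mass) = 0.949900 × 31.97207 + 0.007500 × 32.97146 + 0.042500 × 33.96787 + 0.000100 × 35.96708
= 30.370269 + 0.247286 + 1.443634 + 0.003597 = 32.064786 u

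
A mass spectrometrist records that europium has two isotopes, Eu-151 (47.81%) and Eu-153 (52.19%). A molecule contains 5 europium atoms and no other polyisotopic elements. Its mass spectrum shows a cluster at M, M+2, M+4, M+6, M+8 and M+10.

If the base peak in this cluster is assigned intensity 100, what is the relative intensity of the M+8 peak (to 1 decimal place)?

Binomial terms of (0.4781 + 0.5219)^5: M 0.0250, M+2 0.1363, M+4 0.2977, M+6 0.3249, M+8 0.1774, M+10 0.0387 → M+6 is the base peak.
P(M+6) = C(5,3) × 0.4781^2 × 0.5219^3 = 10 × 0.22857961 × 0.14215492 = 0.324937 (base)
P(M+8) = C(5,4) × 0.4781^1 × 0.5219^4 = 5 × 0.4781 × 0.07419065 = 0.177353
Relative intensity = 0.177353 / 0.324937 × 100 = 54.6

54.6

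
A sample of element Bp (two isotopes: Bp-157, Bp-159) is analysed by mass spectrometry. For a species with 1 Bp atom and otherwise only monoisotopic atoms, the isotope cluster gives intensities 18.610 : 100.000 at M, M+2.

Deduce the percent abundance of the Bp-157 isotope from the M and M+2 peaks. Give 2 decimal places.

15.69%

Let p = fractional abundance of Bp-157. I(M+2)/I(M) = [C(1,1)·p^0·(1−p)] / p^1 = 1·(1−p)/p = 100.000/18.610 = 5.3735
(1−p)/p = 5.3735/1 = 5.3735  ⇒  p = 1/(1 + 5.3735) = 0.1569
Bp-157: 15.69%, Bp-159: 84.31%.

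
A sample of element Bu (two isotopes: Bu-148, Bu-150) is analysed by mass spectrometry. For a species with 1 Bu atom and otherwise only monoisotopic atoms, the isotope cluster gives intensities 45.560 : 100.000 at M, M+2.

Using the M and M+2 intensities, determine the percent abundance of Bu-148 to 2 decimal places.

Write p for the Bu-148 fraction. I(M+2)/I(M) = [C(1,1)·p^0·(1−p)] / p^1 = 1·(1−p)/p = 100.000/45.560 = 2.1949
(1−p)/p = 2.1949/1 = 2.1949  ⇒  p = 1/(1 + 2.1949) = 0.3130
Bu-148: 31.30%, Bu-150: 68.70%.

31.30%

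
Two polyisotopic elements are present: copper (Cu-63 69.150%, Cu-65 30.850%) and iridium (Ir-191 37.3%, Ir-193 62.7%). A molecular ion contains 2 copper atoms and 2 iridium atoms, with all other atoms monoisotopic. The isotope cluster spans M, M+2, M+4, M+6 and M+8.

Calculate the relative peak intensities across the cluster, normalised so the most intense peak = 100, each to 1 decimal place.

Copper pattern (n=2): 0.47817225 : 0.4266555 : 0.09517225
Iridium pattern (n=2): 0.139129 : 0.467742 : 0.393129
Convolve the two distributions (both contribute in 2-u steps):
  M: 0.47817225×0.139129 = 0.066528
  M+2: 0.47817225×0.467742 + 0.4266555×0.139129 = 0.283021
  M+4: 0.47817225×0.393129 + 0.4266555×0.467742 + 0.09517225×0.139129 = 0.400789
  M+6: 0.4266555×0.393129 + 0.09517225×0.467742 = 0.212247
  M+8: 0.09517225×0.393129 = 0.037415
Scale to base peak (0.400789) = 100: 16.6 : 70.6 : 100.0 : 53.0 : 9.3

16.6 : 70.6 : 100.0 : 53.0 : 9.3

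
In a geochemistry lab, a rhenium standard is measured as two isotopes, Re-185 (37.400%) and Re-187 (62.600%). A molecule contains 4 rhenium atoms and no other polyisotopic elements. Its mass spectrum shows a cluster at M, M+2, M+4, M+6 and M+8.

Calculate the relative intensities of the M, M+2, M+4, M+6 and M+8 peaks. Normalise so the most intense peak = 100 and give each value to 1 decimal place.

5.3 : 35.7 : 89.6 : 100.0 : 41.8

The 4 Re atoms are independent, so intensities follow the terms of (0.37400 + 0.62600)^4.
P(M) = 0.37400^4 = 0.019565
P(M+2) = 4 × 0.37400^3 × 0.62600^1 = 0.130993
P(M+4) = 6 × 0.37400^2 × 0.62600^2 = 0.328884
P(M+6) = 4 × 0.37400^1 × 0.62600^3 = 0.366990
P(M+8) = 0.62600^4 = 0.153567
The M+6 peak is largest (0.366990); scaling to 100 gives 5.3 : 35.7 : 89.6 : 100.0 : 41.8.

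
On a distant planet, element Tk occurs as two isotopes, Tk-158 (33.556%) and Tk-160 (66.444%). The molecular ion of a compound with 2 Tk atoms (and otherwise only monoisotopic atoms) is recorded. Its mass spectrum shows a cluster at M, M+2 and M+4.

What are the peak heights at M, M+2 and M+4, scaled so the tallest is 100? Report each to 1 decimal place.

Expanding (0.33556 + 0.66444)^2:
P(M) = 0.33556^2 = 0.112601
P(M+2) = 2 × 0.33556^1 × 0.66444^1 = 0.445919
P(M+4) = 0.66444^2 = 0.441481
The M+2 peak is largest (0.445919); scaling to 100 gives 25.3 : 100.0 : 99.0.

25.3 : 100.0 : 99.0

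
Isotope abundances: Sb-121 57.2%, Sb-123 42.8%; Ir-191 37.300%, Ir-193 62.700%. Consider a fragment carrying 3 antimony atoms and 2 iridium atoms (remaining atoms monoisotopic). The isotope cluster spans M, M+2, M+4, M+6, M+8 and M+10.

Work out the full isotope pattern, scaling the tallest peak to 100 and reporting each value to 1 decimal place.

Antimony pattern (n=3): 0.18714925 : 0.42010426 : 0.31434374 : 0.07840275
Iridium pattern (n=2): 0.139129 : 0.467742 : 0.393129
Convolve the two distributions (both contribute in 2-u steps):
  M: 0.18714925×0.139129 = 0.026038
  M+2: 0.18714925×0.467742 + 0.42010426×0.139129 = 0.145986
  M+4: 0.18714925×0.393129 + 0.42010426×0.467742 + 0.31434374×0.139129 = 0.313809
  M+6: 0.42010426×0.393129 + 0.31434374×0.467742 + 0.07840275×0.139129 = 0.323095
  M+8: 0.31434374×0.393129 + 0.07840275×0.467742 = 0.160250
  M+10: 0.07840275×0.393129 = 0.030822
Scale to base peak (0.323095) = 100: 8.1 : 45.2 : 97.1 : 100.0 : 49.6 : 9.5

8.1 : 45.2 : 97.1 : 100.0 : 49.6 : 9.5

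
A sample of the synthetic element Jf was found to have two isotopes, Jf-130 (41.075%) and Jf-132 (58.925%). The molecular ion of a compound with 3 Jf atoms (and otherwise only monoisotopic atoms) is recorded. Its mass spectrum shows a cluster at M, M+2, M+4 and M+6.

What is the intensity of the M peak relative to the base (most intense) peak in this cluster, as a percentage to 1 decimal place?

16.2%

Term probabilities: M 0.0693, M+2 0.2982, M+4 0.4279, M+6 0.2046. Base peak = M+4.
P(M+4) = C(3,2) × 0.41075^1 × 0.58925^2 = 3 × 0.41075 × 0.34721556 = 0.427856 (base)
P(M) = C(3,0) × 0.41075^3 × 0.58925^0 = 1 × 0.06929992 × 1.0000 = 0.069300
Relative intensity = 0.069300 / 0.427856 × 100 = 16.2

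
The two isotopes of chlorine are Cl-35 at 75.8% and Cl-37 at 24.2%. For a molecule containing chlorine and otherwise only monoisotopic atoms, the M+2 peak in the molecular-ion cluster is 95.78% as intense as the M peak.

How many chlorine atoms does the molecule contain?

The M+2/M ratio from n Cl atoms is n · q/p = n · 0.242/0.758.
n = 0.9578 × 0.758/0.242 = 3.00 ≈ 3

3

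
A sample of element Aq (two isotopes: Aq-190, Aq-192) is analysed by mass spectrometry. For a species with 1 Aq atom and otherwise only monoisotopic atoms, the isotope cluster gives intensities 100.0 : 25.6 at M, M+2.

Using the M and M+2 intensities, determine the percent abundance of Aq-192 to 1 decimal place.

If p is the fraction of Aq that is Aq-190, then I(M+2)/I(M) = [C(1,1)·p^0·(1−p)] / p^1 = 1·(1−p)/p = 25.6/100.0 = 0.2560
(1−p)/p = 0.2560/1 = 0.2560  ⇒  p = 1/(1 + 0.2560) = 0.7962
Aq-190: 79.6%, Aq-192: 20.4%.

20.4%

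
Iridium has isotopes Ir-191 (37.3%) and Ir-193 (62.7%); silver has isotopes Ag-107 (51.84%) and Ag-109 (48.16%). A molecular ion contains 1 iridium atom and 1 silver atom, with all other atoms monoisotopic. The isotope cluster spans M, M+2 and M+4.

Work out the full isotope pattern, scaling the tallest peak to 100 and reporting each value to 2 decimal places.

Iridium pattern (n=1): 0.3730 : 0.6270
Silver pattern (n=1): 0.5184 : 0.4816
Convolve the two distributions (both contribute in 2-u steps):
  M: 0.3730×0.5184 = 0.193363
  M+2: 0.3730×0.4816 + 0.6270×0.5184 = 0.504674
  M+4: 0.6270×0.4816 = 0.301963
Scale to base peak (0.504674) = 100: 38.31 : 100.00 : 59.83

38.31 : 100.00 : 59.83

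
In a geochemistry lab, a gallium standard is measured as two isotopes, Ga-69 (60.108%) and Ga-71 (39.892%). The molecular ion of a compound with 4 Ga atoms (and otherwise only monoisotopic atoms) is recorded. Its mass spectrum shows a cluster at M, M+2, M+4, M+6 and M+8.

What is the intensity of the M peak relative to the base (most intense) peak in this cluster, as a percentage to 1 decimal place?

37.7%

(0.60108 + 0.39892)^4 gives M 0.1305, M+2 0.3465, M+4 0.3450, M+6 0.1526, M+8 0.0253; the largest is M+2.
P(M+2) = C(4,1) × 0.60108^3 × 0.39892^1 = 4 × 0.2171685 × 0.39892 = 0.346531 (base)
P(M) = C(4,0) × 0.60108^4 × 0.39892^0 = 1 × 0.13053564 × 1.0000 = 0.130536
Relative intensity = 0.130536 / 0.346531 × 100 = 37.7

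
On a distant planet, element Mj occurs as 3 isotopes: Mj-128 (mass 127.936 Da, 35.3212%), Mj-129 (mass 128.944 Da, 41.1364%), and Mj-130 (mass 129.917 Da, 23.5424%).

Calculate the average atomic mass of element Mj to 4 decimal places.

128.8170 Da

Weight each isotope mass by its fractional abundance: 0.353212 × 127.936 + 0.411364 × 128.944 + 0.235424 × 129.917
= 45.18853 + 53.04292 + 30.58558 = 128.81703 Da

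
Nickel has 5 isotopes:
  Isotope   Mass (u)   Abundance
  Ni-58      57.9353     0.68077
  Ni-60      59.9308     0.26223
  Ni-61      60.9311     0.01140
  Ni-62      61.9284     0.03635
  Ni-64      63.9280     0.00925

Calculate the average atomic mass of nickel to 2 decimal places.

Ar = Σ fᵢ·mᵢ = 0.68077 × 57.9353 + 0.26223 × 59.9308 + 0.01140 × 60.9311 + 0.03635 × 61.9284 + 0.00925 × 63.9280
= 39.44061 + 15.71565 + 0.69461 + 2.25110 + 0.59133 = 58.69330 u

58.69 u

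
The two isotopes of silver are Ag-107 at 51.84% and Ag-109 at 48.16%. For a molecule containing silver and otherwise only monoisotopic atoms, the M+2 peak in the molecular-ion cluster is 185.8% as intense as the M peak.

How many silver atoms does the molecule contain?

2

The M+2/M ratio from n Ag atoms is n · q/p = n · 0.4816/0.5184.
n = 1.858 × 0.5184/0.4816 = 2.00 ≈ 2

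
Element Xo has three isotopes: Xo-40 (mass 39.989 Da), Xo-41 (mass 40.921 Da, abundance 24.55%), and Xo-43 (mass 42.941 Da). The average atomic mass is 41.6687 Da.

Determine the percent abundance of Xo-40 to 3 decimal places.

Let x and y be the fractions of Xo-40 and Xo-43. Then x + y = 1 − 0.2455 = 0.7545 and 39.989x + 42.941y = 41.6687 − 0.2455×40.921 = 31.6225945.
Substituting: 39.989x + 42.941(0.7545 − x) = 31.6225945
(39.989 − 42.941)x = -0.77639  ⇒  x = 0.26300, y = 0.49150
Xo-40: 26.300%, Xo-43: 49.150%.

26.300%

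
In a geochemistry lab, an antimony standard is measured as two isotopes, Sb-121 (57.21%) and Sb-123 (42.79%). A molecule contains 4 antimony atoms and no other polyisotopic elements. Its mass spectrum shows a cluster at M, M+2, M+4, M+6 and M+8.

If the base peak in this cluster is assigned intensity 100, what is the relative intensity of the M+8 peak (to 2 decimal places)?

Binomial terms of (0.5721 + 0.4279)^4: M 0.1071, M+2 0.3205, M+4 0.3596, M+6 0.1793, M+8 0.0335 → M+4 is the base peak.
P(M+4) = C(4,2) × 0.5721^2 × 0.4279^2 = 6 × 0.32729841 × 0.18309841 = 0.359567 (base)
P(M+8) = C(4,4) × 0.5721^0 × 0.4279^4 = 1 × 1.0000 × 0.03352503 = 0.033525
Relative intensity = 0.033525 / 0.359567 × 100 = 9.32

9.32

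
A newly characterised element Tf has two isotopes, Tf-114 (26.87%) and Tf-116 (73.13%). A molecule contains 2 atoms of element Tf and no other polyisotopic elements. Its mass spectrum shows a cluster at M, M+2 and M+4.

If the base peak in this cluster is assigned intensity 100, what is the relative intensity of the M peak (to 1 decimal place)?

13.5

Term probabilities: M 0.0722, M+2 0.3930, M+4 0.5348. Base peak = M+4.
P(M+4) = C(2,2) × 0.2687^0 × 0.7313^2 = 1 × 1.0000 × 0.53479969 = 0.534800 (base)
P(M) = C(2,0) × 0.2687^2 × 0.7313^0 = 1 × 0.07219969 × 1.0000 = 0.072200
Relative intensity = 0.072200 / 0.534800 × 100 = 13.5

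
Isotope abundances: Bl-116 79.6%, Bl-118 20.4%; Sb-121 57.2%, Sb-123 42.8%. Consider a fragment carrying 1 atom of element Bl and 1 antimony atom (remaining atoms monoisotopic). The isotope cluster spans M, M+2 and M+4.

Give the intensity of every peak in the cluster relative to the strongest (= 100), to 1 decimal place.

99.5 : 100.0 : 19.1

Element Bl pattern (n=1): 0.7960 : 0.2040
Antimony pattern (n=1): 0.5720 : 0.4280
Convolve the two distributions (both contribute in 2-u steps):
  M: 0.7960×0.5720 = 0.455312
  M+2: 0.7960×0.4280 + 0.2040×0.5720 = 0.457376
  M+4: 0.2040×0.4280 = 0.087312
Scale to base peak (0.457376) = 100: 99.5 : 100.0 : 19.1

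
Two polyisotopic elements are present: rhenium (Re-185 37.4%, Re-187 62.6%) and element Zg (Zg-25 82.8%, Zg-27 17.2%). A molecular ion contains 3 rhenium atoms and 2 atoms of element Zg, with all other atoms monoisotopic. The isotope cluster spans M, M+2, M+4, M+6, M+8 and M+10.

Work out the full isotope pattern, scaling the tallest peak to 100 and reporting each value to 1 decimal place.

Rhenium pattern (n=3): 0.05231362 : 0.26268713 : 0.43968487 : 0.24531438
Element Zg pattern (n=2): 0.685584 : 0.284832 : 0.029584
Convolve the two distributions (both contribute in 2-u steps):
  M: 0.05231362×0.685584 = 0.035865
  M+2: 0.05231362×0.284832 + 0.26268713×0.685584 = 0.194995
  M+4: 0.05231362×0.029584 + 0.26268713×0.284832 + 0.43968487×0.685584 = 0.377810
  M+6: 0.26268713×0.029584 + 0.43968487×0.284832 + 0.24531438×0.685584 = 0.301191
  M+8: 0.43968487×0.029584 + 0.24531438×0.284832 = 0.082881
  M+10: 0.24531438×0.029584 = 0.007257
Scale to base peak (0.377810) = 100: 9.5 : 51.6 : 100.0 : 79.7 : 21.9 : 1.9

9.5 : 51.6 : 100.0 : 79.7 : 21.9 : 1.9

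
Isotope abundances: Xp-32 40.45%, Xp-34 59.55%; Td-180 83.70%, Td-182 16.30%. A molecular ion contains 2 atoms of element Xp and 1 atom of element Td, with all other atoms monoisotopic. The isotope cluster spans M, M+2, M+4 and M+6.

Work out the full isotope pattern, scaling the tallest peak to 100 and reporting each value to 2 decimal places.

Element Xp pattern (n=2): 0.16362025 : 0.4817595 : 0.35462025
Element Td pattern (n=1): 0.8370 : 0.1630
Convolve the two distributions (both contribute in 2-u steps):
  M: 0.16362025×0.8370 = 0.136950
  M+2: 0.16362025×0.1630 + 0.4817595×0.8370 = 0.429903
  M+4: 0.4817595×0.1630 + 0.35462025×0.8370 = 0.375344
  M+6: 0.35462025×0.1630 = 0.057803
Scale to base peak (0.429903) = 100: 31.86 : 100.00 : 87.31 : 13.45

31.86 : 100.00 : 87.31 : 13.45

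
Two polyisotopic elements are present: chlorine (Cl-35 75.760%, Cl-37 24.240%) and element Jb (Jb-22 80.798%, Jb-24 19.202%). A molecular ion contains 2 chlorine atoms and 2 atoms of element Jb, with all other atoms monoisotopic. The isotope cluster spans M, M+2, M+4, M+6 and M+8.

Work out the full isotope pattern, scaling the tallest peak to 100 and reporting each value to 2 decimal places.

Chlorine pattern (n=2): 0.57395776 : 0.36728448 : 0.05875776
Element Jb pattern (n=2): 0.65283168 : 0.31029664 : 0.03687168
Convolve the two distributions (both contribute in 2-u steps):
  M: 0.57395776×0.65283168 = 0.374698
  M+2: 0.57395776×0.31029664 + 0.36728448×0.65283168 = 0.417872
  M+4: 0.57395776×0.03687168 + 0.36728448×0.31029664 + 0.05875776×0.65283168 = 0.173489
  M+6: 0.36728448×0.03687168 + 0.05875776×0.31029664 = 0.031775
  M+8: 0.05875776×0.03687168 = 0.002166
Scale to base peak (0.417872) = 100: 89.67 : 100.00 : 41.52 : 7.60 : 0.52

89.67 : 100.00 : 41.52 : 7.60 : 0.52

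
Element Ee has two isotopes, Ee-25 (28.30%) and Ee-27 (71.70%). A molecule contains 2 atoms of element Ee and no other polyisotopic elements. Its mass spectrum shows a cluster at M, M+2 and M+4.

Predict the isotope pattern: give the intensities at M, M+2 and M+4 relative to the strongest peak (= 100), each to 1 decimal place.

The 2 Ee atoms are independent, so intensities follow the terms of (0.2830 + 0.7170)^2.
P(M) = 0.2830^2 = 0.080089
P(M+2) = 2 × 0.2830^1 × 0.7170^1 = 0.405822
P(M+4) = 0.7170^2 = 0.514089
The M+4 peak is largest (0.514089); scaling to 100 gives 15.6 : 78.9 : 100.0.

15.6 : 78.9 : 100.0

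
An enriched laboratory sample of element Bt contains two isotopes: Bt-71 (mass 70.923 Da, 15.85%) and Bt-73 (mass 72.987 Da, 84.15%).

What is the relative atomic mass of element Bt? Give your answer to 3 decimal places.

The abundance-weighted mean is 0.1585 × 70.923 + 0.8415 × 72.987
= 11.2413 + 61.4186 = 72.6599 Da

72.660 Da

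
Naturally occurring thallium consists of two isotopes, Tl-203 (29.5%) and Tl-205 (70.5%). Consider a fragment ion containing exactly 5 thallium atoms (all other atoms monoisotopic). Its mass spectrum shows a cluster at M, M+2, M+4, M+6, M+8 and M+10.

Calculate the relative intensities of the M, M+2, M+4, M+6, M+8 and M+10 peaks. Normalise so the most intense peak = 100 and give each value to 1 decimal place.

0.6 : 7.3 : 35.0 : 83.7 : 100.0 : 47.8

Each Tl atom is independently Tl-203 (p = 0.295) or Tl-205 (q = 0.705); the cluster is the binomial expansion (p + q)^5.
P(M) = 0.295^5 = 0.002234
P(M+2) = 5 × 0.295^4 × 0.705^1 = 0.026696
P(M+4) = 10 × 0.295^3 × 0.705^2 = 0.127598
P(M+6) = 10 × 0.295^2 × 0.705^3 = 0.304938
P(M+8) = 5 × 0.295^1 × 0.705^4 = 0.364375
P(M+10) = 0.705^5 = 0.174159
The M+8 peak is largest (0.364375); scaling to 100 gives 0.6 : 7.3 : 35.0 : 83.7 : 100.0 : 47.8.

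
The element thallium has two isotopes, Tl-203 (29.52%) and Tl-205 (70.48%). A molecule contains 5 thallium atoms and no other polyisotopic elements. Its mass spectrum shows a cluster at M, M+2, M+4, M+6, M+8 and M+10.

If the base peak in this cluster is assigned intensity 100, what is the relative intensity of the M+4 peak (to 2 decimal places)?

35.09

(0.2952 + 0.7048)^5 gives M 0.0022, M+2 0.0268, M+4 0.1278, M+6 0.3051, M+8 0.3642, M+10 0.1739; the largest is M+8.
P(M+8) = C(5,4) × 0.2952^1 × 0.7048^4 = 5 × 0.2952 × 0.24675365 = 0.364208 (base)
P(M+4) = C(5,2) × 0.2952^3 × 0.7048^2 = 10 × 0.02572463 × 0.49674304 = 0.127785
Relative intensity = 0.127785 / 0.364208 × 100 = 35.09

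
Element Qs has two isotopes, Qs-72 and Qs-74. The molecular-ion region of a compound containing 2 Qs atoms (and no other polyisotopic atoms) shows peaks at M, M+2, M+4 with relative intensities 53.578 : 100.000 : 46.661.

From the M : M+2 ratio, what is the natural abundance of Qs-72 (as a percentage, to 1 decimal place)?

51.7%

Write p for the Qs-72 fraction. I(M+2)/I(M) = [C(2,1)·p^1·(1−p)] / p^2 = 2·(1−p)/p = 100.000/53.578 = 1.8664
(1−p)/p = 1.8664/2 = 0.9332  ⇒  p = 1/(1 + 0.9332) = 0.5173
Qs-72: 51.7%, Qs-74: 48.3%.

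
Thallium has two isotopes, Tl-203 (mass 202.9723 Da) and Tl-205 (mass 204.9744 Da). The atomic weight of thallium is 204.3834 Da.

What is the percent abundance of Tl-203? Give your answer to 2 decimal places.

Let x be the fractional abundance of Tl-203; then Tl-205 has abundance 1 − x.
202.9723·x + 204.9744·(1 − x) = 204.3834
(202.9723 − 204.9744)·x = 204.3834 − 204.9744
x = -0.5910 / -2.0021 = 0.29519 → 29.52% Tl-203, 70.48% Tl-205.

29.52%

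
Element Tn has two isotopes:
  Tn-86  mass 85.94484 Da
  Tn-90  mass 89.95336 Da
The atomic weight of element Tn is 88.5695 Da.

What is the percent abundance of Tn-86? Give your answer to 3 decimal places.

Let x be the fractional abundance of Tn-86; then Tn-90 has abundance 1 − x.
85.94484·x + 89.95336·(1 − x) = 88.5695
(85.94484 − 89.95336)·x = 88.5695 − 89.95336
x = -1.38386 / -4.00852 = 0.34523 → 34.523% Tn-86, 65.477% Tn-90.

34.523%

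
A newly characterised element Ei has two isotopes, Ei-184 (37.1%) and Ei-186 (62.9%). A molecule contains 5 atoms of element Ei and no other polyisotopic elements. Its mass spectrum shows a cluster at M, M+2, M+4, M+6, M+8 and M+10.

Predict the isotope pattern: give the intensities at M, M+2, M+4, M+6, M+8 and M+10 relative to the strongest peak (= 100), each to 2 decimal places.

2.05 : 17.39 : 58.98 : 100.00 : 84.77 : 28.74

Expanding (0.371 + 0.629)^5:
P(M) = 0.371^5 = 0.007029
P(M+2) = 5 × 0.371^4 × 0.629^1 = 0.059582
P(M+4) = 10 × 0.371^3 × 0.629^2 = 0.202033
P(M+6) = 10 × 0.371^2 × 0.629^3 = 0.342531
P(M+8) = 5 × 0.371^1 × 0.629^4 = 0.290366
P(M+10) = 0.629^5 = 0.098459
The M+6 peak is largest (0.342531); scaling to 100 gives 2.05 : 17.39 : 58.98 : 100.00 : 84.77 : 28.74.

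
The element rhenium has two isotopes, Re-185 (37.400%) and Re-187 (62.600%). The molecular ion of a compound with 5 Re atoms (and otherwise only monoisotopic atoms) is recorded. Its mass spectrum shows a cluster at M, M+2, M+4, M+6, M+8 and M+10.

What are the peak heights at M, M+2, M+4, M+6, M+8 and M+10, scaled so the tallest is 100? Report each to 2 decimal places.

2.13 : 17.85 : 59.74 : 100.00 : 83.69 : 28.02

The 5 Re atoms are independent, so intensities follow the terms of (0.37400 + 0.62600)^5.
P(M) = 0.37400^5 = 0.007317
P(M+2) = 5 × 0.37400^4 × 0.62600^1 = 0.061239
P(M+4) = 10 × 0.37400^3 × 0.62600^2 = 0.205005
P(M+6) = 10 × 0.37400^2 × 0.62600^3 = 0.343136
P(M+8) = 5 × 0.37400^1 × 0.62600^4 = 0.287170
P(M+10) = 0.62600^5 = 0.096133
The M+6 peak is largest (0.343136); scaling to 100 gives 2.13 : 17.85 : 59.74 : 100.00 : 83.69 : 28.02.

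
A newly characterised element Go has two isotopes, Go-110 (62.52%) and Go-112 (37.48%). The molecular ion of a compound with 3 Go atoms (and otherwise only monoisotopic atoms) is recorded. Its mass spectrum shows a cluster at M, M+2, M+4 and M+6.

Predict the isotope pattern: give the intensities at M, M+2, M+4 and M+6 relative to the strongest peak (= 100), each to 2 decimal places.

55.60 : 100.00 : 59.95 : 11.98

The 3 Go atoms are independent, so intensities follow the terms of (0.6252 + 0.3748)^3.
P(M) = 0.6252^3 = 0.244375
P(M+2) = 3 × 0.6252^2 × 0.3748^1 = 0.439500
P(M+4) = 3 × 0.6252^1 × 0.3748^2 = 0.263475
P(M+6) = 0.3748^3 = 0.052650
The M+2 peak is largest (0.439500); scaling to 100 gives 55.60 : 100.00 : 59.95 : 11.98.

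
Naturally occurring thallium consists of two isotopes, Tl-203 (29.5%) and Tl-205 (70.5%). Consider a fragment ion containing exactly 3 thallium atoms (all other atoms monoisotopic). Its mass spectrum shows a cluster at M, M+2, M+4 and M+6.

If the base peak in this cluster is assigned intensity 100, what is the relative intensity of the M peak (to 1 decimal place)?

5.8

(0.295 + 0.705)^3 gives M 0.0257, M+2 0.1841, M+4 0.4399, M+6 0.3504; the largest is M+4.
P(M+4) = C(3,2) × 0.295^1 × 0.705^2 = 3 × 0.2950 × 0.497025 = 0.439867 (base)
P(M) = C(3,0) × 0.295^3 × 0.705^0 = 1 × 0.02567237 × 1.0000 = 0.025672
Relative intensity = 0.025672 / 0.439867 × 100 = 5.8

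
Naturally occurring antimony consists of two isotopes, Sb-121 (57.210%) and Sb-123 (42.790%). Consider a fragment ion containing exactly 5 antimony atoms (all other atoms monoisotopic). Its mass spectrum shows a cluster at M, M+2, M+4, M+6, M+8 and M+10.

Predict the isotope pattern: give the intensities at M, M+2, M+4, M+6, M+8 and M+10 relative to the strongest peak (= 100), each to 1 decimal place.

17.9 : 66.8 : 100.0 : 74.8 : 28.0 : 4.2

The 5 Sb atoms are independent, so intensities follow the terms of (0.57210 + 0.42790)^5.
P(M) = 0.57210^5 = 0.061286
P(M+2) = 5 × 0.57210^4 × 0.42790^1 = 0.229192
P(M+4) = 10 × 0.57210^3 × 0.42790^2 = 0.342847
P(M+6) = 10 × 0.57210^2 × 0.42790^3 = 0.256431
P(M+8) = 5 × 0.57210^1 × 0.42790^4 = 0.095898
P(M+10) = 0.42790^5 = 0.014345
The M+4 peak is largest (0.342847); scaling to 100 gives 17.9 : 66.8 : 100.0 : 74.8 : 28.0 : 4.2.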